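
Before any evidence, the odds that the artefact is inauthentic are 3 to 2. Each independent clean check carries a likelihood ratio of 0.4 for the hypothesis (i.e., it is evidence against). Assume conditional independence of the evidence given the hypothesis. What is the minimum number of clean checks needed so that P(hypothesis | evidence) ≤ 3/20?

Prior odds = 1.5.
Likelihood ratio per clean check = 0.4.
Target posterior odds = 0.15/0.85 = 3/17.
Need 1.5 × 0.4ⁿ ≤ 3/17, i.e. 0.4ⁿ ≤ 2/17.
0.4² = 0.16 is still above 2/17 but 0.4³ = 0.064 is at or below it, so n = 3.

3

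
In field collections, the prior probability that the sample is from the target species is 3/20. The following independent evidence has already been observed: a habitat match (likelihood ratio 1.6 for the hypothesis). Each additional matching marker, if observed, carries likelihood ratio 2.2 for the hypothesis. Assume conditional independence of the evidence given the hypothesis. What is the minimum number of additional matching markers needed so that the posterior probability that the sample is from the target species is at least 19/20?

6

Prior odds = 0.15/0.85 = 3/17.
Bayes factor of the evidence already in hand = 1.6.
Odds after that evidence = (3/17) × 1.6 = 24/85.
Target odds = 0.95/0.05 = 19.
Need 2.2ⁿ ≥ 19 ÷ (24/85) = 1615/24.
2.2⁵ = 51.53632 falls short of 1615/24 but 2.2⁶ = 1771561/15625 reaches it, so n = 6.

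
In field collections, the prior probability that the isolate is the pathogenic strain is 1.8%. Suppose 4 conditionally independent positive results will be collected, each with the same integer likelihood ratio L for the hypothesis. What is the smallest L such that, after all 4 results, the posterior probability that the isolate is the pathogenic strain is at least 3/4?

4

Prior odds = 0.018/0.982 = 9/491.
Target odds = 0.75/0.25 = 3.
Need L⁴ ≥ 3 ÷ (9/491) = 491/3.
3⁴ = 81 < 491/3 ≤ 256 = 4⁴, so L = 4.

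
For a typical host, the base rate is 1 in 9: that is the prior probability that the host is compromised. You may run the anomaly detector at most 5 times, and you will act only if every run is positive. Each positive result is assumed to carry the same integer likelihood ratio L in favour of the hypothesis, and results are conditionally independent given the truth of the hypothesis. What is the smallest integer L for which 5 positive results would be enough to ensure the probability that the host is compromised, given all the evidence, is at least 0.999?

Prior odds = (1/9)/(8/9) = 0.125.
Target odds = 0.999/0.001 = 999.
Need L⁵ ≥ 999 ÷ 0.125 = 7992.
6⁵ = 7776 < 7992 ≤ 16807 = 7⁵, so L = 7.

7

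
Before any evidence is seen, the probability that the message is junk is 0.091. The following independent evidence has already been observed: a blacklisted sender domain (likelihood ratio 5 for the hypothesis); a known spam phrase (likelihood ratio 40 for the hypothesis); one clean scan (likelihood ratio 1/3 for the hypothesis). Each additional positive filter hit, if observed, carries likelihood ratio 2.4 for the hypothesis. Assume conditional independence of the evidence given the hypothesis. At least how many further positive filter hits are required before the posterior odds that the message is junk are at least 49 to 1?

Prior odds = 0.091/0.909 = 91/909.
Combined Bayes factor of the evidence already in hand = 5 × 40 × (1/3) = 200/3.
Odds after that evidence = (91/909) × 200/3 = 18200/2727.
Target odds = 49.
Need 2.4ⁿ ≥ 49 ÷ (18200/2727) = 19089/2600.
2.4² = 5.76 falls short of 19089/2600 but 2.4³ = 13.824 reaches it, so n = 3.

3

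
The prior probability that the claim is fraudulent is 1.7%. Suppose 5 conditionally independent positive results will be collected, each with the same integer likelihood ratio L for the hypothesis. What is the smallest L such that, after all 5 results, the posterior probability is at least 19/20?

5

Prior odds = 0.017/0.983 = 17/983.
Target odds = 0.95/0.05 = 19.
Need L⁵ ≥ 19 ÷ (17/983) = 18677/17.
4⁵ = 1024 < 18677/17 ≤ 3125 = 5⁵, so L = 5.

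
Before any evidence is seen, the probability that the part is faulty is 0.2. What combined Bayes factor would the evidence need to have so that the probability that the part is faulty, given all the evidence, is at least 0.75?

Prior odds = 0.2/0.8 = 0.25.
Target odds = 0.75/0.25 = 3.
Required Bayes factor = 3 ÷ 0.25 = 12.

12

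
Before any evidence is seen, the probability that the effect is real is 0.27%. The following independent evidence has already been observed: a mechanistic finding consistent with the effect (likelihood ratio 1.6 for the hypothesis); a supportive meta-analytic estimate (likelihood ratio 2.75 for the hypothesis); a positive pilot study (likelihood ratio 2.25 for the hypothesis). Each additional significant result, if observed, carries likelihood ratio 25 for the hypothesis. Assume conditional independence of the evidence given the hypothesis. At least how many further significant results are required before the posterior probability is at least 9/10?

Prior odds = 0.0027/0.9973 = 27/9973.
Combined Bayes factor of the evidence already in hand = 1.6 × 2.75 × 2.25 = 9.9.
Odds after that evidence = (27/9973) × 9.9 = 2673/99730.
Target odds = 0.9/0.1 = 9.
Need 25ⁿ ≥ 9 ÷ (2673/99730) = 99730/297.
25¹ = 25 falls short of 99730/297 but 25² = 625 reaches it, so n = 2.

2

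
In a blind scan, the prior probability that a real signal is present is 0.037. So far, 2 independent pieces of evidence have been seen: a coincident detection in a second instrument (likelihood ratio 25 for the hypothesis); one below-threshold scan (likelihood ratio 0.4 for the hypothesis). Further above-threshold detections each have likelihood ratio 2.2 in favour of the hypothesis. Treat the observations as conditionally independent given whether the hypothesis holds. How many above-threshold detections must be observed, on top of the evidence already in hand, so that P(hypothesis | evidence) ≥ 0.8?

3

Prior odds = 0.037/0.963 = 37/963.
Combined Bayes factor of the evidence already in hand = 25 × 0.4 = 10.
Odds after that evidence = (37/963) × 10 = 370/963.
Target odds = 0.8/0.2 = 4.
Need 2.2ⁿ ≥ 4 ÷ (370/963) = 1926/185.
2.2² = 4.84 falls short of 1926/185 but 2.2³ = 10.648 reaches it, so n = 3.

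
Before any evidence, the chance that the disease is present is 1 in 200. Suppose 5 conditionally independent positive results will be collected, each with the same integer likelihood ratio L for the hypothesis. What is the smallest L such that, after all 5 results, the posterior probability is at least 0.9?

Prior odds = 0.005/0.995 = 1/199.
Target odds = 0.9/0.1 = 9.
Need L⁵ ≥ 9 ÷ (1/199) = 1791.
4⁵ = 1024 < 1791 ≤ 3125 = 5⁵, so L = 5.

5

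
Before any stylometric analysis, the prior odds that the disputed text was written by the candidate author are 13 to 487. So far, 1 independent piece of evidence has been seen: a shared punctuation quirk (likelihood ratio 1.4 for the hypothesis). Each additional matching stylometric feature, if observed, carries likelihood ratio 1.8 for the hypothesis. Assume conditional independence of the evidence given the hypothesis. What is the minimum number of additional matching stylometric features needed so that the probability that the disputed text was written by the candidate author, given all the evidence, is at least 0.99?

Prior odds = 13/487.
Bayes factor of the evidence already in hand = 1.4.
Odds after that evidence = (13/487) × 1.4 = 91/2435.
Target odds = 0.99/0.01 = 99.
Need 1.8ⁿ ≥ 99 ÷ (91/2435) = 241065/91.
1.8¹³ ≈2082.3 falls short of 241065/91 but 1.8¹⁴ ≈3748.13 reaches it, so n = 14.

14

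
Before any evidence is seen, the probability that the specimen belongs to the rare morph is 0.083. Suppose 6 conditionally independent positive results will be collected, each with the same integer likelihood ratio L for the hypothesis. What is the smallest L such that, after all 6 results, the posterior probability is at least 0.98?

Prior odds = 0.083/0.917 = 83/917.
Target odds = 0.98/0.02 = 49.
Need L⁶ ≥ 49 ÷ (83/917) = 44933/83.
2⁶ = 64 < 44933/83 ≤ 729 = 3⁶, so L = 3.

3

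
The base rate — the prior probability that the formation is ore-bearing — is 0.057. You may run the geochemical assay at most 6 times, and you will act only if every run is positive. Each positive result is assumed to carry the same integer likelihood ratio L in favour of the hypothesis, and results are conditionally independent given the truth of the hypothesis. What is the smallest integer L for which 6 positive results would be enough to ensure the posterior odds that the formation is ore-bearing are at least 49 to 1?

Prior odds = 0.057/0.943 = 57/943.
Target odds = 49.
Need L⁶ ≥ 49 ÷ (57/943) = 46207/57.
3⁶ = 729 < 46207/57 ≤ 4096 = 4⁶, so L = 4.

4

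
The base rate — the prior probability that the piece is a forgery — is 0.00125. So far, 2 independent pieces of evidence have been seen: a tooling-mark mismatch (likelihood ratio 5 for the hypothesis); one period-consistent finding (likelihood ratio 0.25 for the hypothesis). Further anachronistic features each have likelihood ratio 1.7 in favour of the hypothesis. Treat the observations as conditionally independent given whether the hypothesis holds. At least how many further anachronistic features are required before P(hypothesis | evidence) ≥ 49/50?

Prior odds = 0.00125/0.99875 = 1/799.
Combined Bayes factor of the evidence already in hand = 5 × 0.25 = 1.25.
Odds after that evidence = (1/799) × 1.25 = 5/3196.
Target odds = 0.98/0.02 = 49.
Need 1.7ⁿ ≥ 49 ÷ (5/3196) = 31320.8.
1.7¹⁹ ≈23907.2 falls short of 31320.8 but 1.7²⁰ ≈40642.3 reaches it, so n = 20.

20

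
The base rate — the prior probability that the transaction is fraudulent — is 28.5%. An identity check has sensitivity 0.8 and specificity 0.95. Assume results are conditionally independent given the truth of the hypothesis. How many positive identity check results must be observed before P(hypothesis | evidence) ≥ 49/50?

2

Prior odds = 0.285/0.715 = 57/143.
False-positive rate = 1 − 0.95 = 0.05; likelihood ratio of a positive = 0.8/0.05 = 16.
Target odds: 0.98 ÷ 0.02 = 49.
Require 16ⁿ ≥ 49 ÷ (57/143) = 7007/57.
16¹ = 16 falls short of 7007/57 but 16² = 256 reaches it, so n = 2.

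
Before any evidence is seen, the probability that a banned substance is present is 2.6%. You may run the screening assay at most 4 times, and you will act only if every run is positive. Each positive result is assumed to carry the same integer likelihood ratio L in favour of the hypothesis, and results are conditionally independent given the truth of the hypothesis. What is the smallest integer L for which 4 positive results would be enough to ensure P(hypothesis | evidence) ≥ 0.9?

5

Prior odds = 0.026/0.974 = 13/487.
Target odds = 0.9/0.1 = 9.
Need L⁴ ≥ 9 ÷ (13/487) = 4383/13.
4⁴ = 256 < 4383/13 ≤ 625 = 5⁴, so L = 5.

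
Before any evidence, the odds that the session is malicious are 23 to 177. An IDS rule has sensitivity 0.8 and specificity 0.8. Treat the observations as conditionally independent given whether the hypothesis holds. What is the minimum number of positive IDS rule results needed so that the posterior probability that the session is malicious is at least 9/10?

Prior odds = 23/177.
False-positive rate = 1 − 0.8 = 0.2; likelihood ratio of a positive = 0.8/0.2 = 4.
Target posterior odds = 0.9/0.1 = 9.
Require 4ⁿ ≥ 9 ÷ (23/177) = 1593/23.
4³ = 64 falls short of 1593/23 but 4⁴ = 256 reaches it, so n = 4.

4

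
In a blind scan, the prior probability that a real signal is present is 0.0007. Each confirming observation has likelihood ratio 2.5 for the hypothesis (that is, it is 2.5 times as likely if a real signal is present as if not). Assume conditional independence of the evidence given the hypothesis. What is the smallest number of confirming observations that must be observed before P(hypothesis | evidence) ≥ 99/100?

13

Prior odds = 0.0007/0.9993 = 7/9993.
Likelihood ratio per confirming observation = 2.5.
Target odds: 0.99 ÷ 0.01 = 99.
Require 2.5ⁿ ≥ 99 ÷ (7/9993) = 989307/7.
2.5¹² = 244140625/4096 falls short of 989307/7 but 2.5¹³ ≈149012 reaches it, so n = 13.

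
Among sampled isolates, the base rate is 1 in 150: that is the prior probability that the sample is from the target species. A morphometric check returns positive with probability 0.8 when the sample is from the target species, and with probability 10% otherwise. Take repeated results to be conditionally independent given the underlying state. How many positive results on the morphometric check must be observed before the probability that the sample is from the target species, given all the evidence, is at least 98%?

Prior odds = (1/150)/(149/150) = 1/149.
Likelihood ratio of a positive result = 0.8/0.1 = 8.
Target posterior odds = 0.98/0.02 = 49.
Require 8ⁿ ≥ 49 ÷ (1/149) = 7301.
8⁴ = 4096 falls short of 7301 but 8⁵ = 32768 reaches it, so n = 5.

5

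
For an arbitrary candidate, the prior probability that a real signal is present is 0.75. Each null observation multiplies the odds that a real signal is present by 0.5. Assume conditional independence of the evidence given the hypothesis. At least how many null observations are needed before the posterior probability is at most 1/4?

Prior odds = 0.75/0.25 = 3.
Likelihood ratio per null observation = 0.5.
Target posterior odds = 0.25/0.75 = 1/3.
Require 0.5ⁿ ≤ 1/3 ÷ 3 = 1/9.
0.5³ = 0.125 is still above 1/9 but 0.5⁴ = 0.0625 is at or below it, so n = 4.

4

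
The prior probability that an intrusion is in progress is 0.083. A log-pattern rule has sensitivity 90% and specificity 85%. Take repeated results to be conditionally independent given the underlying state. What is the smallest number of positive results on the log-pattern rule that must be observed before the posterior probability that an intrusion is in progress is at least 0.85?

3

Prior odds = 0.083/0.917 = 83/917.
False-positive rate = 1 − 0.85 = 0.15; likelihood ratio of a positive = 0.9/0.15 = 6.
Target odds: 0.85 ÷ 0.15 = 17/3.
Need (83/917) × 6ⁿ ≥ 17/3, i.e. 6ⁿ ≥ 15589/249.
6² = 36 falls short of 15589/249 but 6³ = 216 reaches it, so n = 3.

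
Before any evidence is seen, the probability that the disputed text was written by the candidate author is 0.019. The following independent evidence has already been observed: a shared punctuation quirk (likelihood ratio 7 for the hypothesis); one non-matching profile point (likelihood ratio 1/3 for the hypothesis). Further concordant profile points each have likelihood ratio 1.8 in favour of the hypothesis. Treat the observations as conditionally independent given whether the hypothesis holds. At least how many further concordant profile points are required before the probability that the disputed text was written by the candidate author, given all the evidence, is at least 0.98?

Prior odds = 0.019/0.981 = 19/981.
Combined Bayes factor of the evidence already in hand = 7 × (1/3) = 7/3.
Odds after that evidence = (19/981) × 7/3 = 133/2943.
Target odds = 0.98/0.02 = 49.
Need 1.8ⁿ ≥ 49 ÷ (133/2943) = 20601/19.
1.8¹¹ ≈642.684 falls short of 20601/19 but 1.8¹² ≈1156.83 reaches it, so n = 12.

12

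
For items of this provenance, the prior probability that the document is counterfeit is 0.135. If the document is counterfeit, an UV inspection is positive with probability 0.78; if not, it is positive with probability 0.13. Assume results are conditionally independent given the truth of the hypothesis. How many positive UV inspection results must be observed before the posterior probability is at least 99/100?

4

Prior odds: 0.135 ÷ 0.865 = 27/173.
Likelihood ratio of a positive = 0.78/0.13 = 6.
Target posterior odds = 0.99/0.01 = 99.
Need (27/173) × 6ⁿ ≥ 99, i.e. 6ⁿ ≥ 1903/3.
6³ = 216 falls short of 1903/3 but 6⁴ = 1296 reaches it, so n = 4.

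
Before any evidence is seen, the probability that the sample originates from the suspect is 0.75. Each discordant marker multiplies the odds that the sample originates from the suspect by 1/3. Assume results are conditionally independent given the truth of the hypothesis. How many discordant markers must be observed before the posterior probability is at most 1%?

6

Prior odds: 0.75 ÷ 0.25 = 3.
Likelihood ratio per discordant marker = 1/3.
Target posterior odds = 0.01/0.99 = 1/99.
Require (1/3)ⁿ ≤ 1/99 ÷ 3 = 1/297.
(1/3)⁵ = 1/243 is still above 1/297 but (1/3)⁶ = 1/729 is at or below it, so n = 6.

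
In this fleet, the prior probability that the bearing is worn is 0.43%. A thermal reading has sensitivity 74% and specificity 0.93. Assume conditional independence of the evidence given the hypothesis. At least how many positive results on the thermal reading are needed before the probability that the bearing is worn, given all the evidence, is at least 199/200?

Prior odds: 0.0043 ÷ 0.9957 = 43/9957.
False-positive rate = 1 − 0.93 = 0.07; likelihood ratio of a positive = 0.74/0.07 = 74/7.
Target odds: 0.995 ÷ 0.005 = 199.
Need (43/9957) × (74/7)ⁿ ≥ 199, i.e. (74/7)ⁿ ≥ 1981443/43.
(74/7)⁴ = 29986576/2401 falls short of 1981443/43 but (74/7)⁵ ≈132029 reaches it, so n = 5.

5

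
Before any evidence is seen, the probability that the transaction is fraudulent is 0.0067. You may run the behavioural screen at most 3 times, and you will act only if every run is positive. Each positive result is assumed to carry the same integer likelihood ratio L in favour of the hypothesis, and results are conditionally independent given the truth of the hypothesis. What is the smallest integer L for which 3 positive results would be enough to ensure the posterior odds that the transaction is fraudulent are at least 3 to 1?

Prior odds = 0.0067/0.9933 = 67/9933.
Target odds = 3.
Need L³ ≥ 3 ÷ (67/9933) = 29799/67.
7³ = 343 < 29799/67 ≤ 512 = 8³, so L = 8.

8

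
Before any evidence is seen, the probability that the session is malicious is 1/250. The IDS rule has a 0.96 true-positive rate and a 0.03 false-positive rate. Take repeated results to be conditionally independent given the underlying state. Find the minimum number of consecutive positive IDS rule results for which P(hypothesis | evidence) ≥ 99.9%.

Prior odds: 0.004 ÷ 0.996 = 1/249.
Likelihood ratio of a positive result = 0.96/0.03 = 32.
Target posterior odds = 0.999/0.001 = 999.
Require 32ⁿ ≥ 999 ÷ (1/249) = 248751.
32³ = 32768 falls short of 248751 but 32⁴ = 1048576 reaches it, so n = 4.

4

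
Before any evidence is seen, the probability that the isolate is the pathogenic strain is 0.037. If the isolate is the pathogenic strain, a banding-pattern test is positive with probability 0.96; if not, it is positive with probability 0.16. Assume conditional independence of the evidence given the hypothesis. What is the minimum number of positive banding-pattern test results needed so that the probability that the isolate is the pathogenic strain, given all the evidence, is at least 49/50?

Prior odds = 0.037/0.963 = 37/963.
Likelihood ratio of a positive = 0.96/0.16 = 6.
Target odds: 0.98 ÷ 0.02 = 49.
Require 6ⁿ ≥ 49 ÷ (37/963) = 47187/37.
6³ = 216 falls short of 47187/37 but 6⁴ = 1296 reaches it, so n = 4.

4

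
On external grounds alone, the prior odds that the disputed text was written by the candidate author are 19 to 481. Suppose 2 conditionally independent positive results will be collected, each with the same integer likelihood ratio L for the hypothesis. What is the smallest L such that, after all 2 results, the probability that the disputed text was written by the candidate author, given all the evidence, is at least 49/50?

36

Prior odds = 19/481.
Target odds = 0.98/0.02 = 49.
Need L² ≥ 49 ÷ (19/481) = 23569/19.
35² = 1225 < 23569/19 ≤ 1296 = 36², so L = 36.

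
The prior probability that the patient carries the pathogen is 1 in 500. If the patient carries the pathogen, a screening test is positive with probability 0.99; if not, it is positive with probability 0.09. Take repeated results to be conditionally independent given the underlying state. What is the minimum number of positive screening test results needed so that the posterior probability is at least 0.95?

Prior odds: 0.002 ÷ 0.998 = 1/499.
Likelihood ratio of a positive = 0.99/0.09 = 11.
Target odds: 0.95 ÷ 0.05 = 19.
Require 11ⁿ ≥ 19 ÷ (1/499) = 9481.
11³ = 1331 falls short of 9481 but 11⁴ = 14641 reaches it, so n = 4.

4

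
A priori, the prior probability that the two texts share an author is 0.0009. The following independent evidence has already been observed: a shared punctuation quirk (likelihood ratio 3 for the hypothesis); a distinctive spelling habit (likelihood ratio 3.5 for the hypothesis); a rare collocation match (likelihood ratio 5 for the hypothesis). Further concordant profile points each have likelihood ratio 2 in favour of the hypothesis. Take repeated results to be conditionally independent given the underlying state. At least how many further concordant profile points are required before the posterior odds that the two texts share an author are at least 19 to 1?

9

Prior odds = 0.0009/0.9991 = 9/9991.
Combined Bayes factor of the evidence already in hand = 3 × 3.5 × 5 = 52.5.
Odds after that evidence = (9/9991) × 52.5 = 945/19982.
Target odds = 19.
Need 2ⁿ ≥ 19 ÷ (945/19982) = 379658/945.
2⁸ = 256 falls short of 379658/945 but 2⁹ = 512 reaches it, so n = 9.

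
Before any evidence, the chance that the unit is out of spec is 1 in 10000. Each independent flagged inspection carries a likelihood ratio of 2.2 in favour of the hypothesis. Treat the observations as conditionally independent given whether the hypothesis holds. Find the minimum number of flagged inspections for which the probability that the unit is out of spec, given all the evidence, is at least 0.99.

18

Prior odds: 0.0001 ÷ 0.9999 = 1/9999.
Likelihood ratio per flagged inspection = 2.2.
Target posterior odds = 0.99/0.01 = 99.
Need (1/9999) × 2.2ⁿ ≥ 99, i.e. 2.2ⁿ ≥ 989901.
2.2¹⁷ ≈662500 falls short of 989901 but 2.2¹⁸ ≈1.4575e+06 reaches it, so n = 18.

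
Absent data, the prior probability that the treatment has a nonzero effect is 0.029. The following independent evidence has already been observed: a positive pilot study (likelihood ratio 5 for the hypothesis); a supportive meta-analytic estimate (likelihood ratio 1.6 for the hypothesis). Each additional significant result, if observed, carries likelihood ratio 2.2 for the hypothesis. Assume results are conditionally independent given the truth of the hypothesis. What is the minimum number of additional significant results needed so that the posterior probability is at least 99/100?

Prior odds = 0.029/0.971 = 29/971.
Combined Bayes factor of the evidence already in hand = 5 × 1.6 = 8.
Odds after that evidence = (29/971) × 8 = 232/971.
Target odds = 0.99/0.01 = 99.
Need 2.2ⁿ ≥ 99 ÷ (232/971) = 96129/232.
2.2⁷ = 19487171/78125 falls short of 96129/232 but 2.2⁸ = 214358881/390625 reaches it, so n = 8.

8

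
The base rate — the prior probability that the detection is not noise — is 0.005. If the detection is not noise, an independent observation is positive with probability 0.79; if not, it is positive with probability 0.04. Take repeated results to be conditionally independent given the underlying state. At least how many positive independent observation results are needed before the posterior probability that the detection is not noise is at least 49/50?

4

Prior odds = 0.005/0.995 = 1/199.
Likelihood ratio of a positive = 0.79/0.04 = 19.75.
Target posterior odds = 0.98/0.02 = 49.
Require 19.75ⁿ ≥ 49 ÷ (1/199) = 9751.
19.75³ = 7703.734375 falls short of 9751 but 19.75⁴ = 38950081/256 reaches it, so n = 4.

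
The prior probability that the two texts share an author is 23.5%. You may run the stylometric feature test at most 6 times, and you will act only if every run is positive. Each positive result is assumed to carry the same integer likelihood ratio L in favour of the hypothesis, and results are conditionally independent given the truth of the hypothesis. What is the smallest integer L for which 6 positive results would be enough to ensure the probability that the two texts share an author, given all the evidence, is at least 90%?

2

Prior odds = 0.235/0.765 = 47/153.
Target odds = 0.9/0.1 = 9.
Need L⁶ ≥ 9 ÷ (47/153) = 1377/47.
1⁶ = 1 < 1377/47 ≤ 64 = 2⁶, so L = 2.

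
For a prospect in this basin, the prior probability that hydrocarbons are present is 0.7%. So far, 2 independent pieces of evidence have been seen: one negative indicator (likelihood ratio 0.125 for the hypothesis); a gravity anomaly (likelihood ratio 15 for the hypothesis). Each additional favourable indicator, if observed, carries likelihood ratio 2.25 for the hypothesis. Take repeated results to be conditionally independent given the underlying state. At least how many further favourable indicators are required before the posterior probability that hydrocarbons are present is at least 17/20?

8

Prior odds = 0.007/0.993 = 7/993.
Combined Bayes factor of the evidence already in hand = 0.125 × 15 = 1.875.
Odds after that evidence = (7/993) × 1.875 = 35/2648.
Target odds = 0.85/0.15 = 17/3.
Need 2.25ⁿ ≥ 17/3 ÷ (35/2648) = 45016/105.
2.25⁷ = 4782969/16384 falls short of 45016/105 but 2.25⁸ = 43046721/65536 reaches it, so n = 8.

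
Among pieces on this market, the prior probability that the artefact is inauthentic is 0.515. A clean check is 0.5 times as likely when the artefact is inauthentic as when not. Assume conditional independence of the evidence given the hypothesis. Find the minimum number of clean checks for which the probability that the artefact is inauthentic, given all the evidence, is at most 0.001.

Prior odds: 0.515 ÷ 0.485 = 103/97.
Likelihood ratio per clean check = 0.5.
Target odds: 0.001 ÷ 0.999 = 1/999.
Require 0.5ⁿ ≤ 1/999 ÷ (103/97) = 97/102897.
0.5¹⁰ = 1/1024 is still above 97/102897 but 0.5¹¹ = 1/2048 is at or below it, so n = 11.

11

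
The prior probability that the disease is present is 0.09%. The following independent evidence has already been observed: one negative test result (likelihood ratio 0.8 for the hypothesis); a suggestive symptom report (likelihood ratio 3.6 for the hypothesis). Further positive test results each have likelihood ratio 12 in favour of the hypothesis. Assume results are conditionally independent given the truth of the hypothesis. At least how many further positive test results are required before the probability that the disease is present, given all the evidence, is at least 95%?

4

Prior odds = 0.0009/0.9991 = 9/9991.
Combined Bayes factor of the evidence already in hand = 0.8 × 3.6 = 2.88.
Odds after that evidence = (9/9991) × 2.88 = 648/249775.
Target odds = 0.95/0.05 = 19.
Need 12ⁿ ≥ 19 ÷ (648/249775) = 4745725/648.
12³ = 1728 falls short of 4745725/648 but 12⁴ = 20736 reaches it, so n = 4.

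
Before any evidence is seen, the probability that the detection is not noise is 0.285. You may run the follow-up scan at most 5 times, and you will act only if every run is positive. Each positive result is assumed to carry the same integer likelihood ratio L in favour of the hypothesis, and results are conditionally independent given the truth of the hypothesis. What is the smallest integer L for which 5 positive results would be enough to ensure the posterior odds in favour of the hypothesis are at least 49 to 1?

Prior odds = 0.285/0.715 = 57/143.
Target odds = 49.
Need L⁵ ≥ 49 ÷ (57/143) = 7007/57.
2⁵ = 32 < 7007/57 ≤ 243 = 3⁵, so L = 3.

3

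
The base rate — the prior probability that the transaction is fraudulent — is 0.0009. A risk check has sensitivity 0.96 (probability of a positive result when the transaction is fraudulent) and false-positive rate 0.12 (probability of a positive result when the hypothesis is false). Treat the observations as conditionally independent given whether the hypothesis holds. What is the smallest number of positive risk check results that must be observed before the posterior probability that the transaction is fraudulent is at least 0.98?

6

Prior odds = 0.0009/0.9991 = 9/9991.
Likelihood ratio of a positive result = 0.96/0.12 = 8.
Target odds: 0.98 ÷ 0.02 = 49.
Need (9/9991) × 8ⁿ ≥ 49, i.e. 8ⁿ ≥ 489559/9.
8⁵ = 32768 falls short of 489559/9 but 8⁶ = 262144 reaches it, so n = 6.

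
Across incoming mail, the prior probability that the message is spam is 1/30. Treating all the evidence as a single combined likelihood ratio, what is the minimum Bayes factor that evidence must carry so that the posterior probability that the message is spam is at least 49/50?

Prior odds = (1/30)/(29/30) = 1/29.
Target odds = 0.98/0.02 = 49.
Required Bayes factor = 49 ÷ (1/29) = 1421.

1421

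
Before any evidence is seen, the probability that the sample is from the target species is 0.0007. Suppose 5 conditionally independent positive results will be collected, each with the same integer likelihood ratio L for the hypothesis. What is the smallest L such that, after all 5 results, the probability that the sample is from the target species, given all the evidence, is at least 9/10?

7

Prior odds = 0.0007/0.9993 = 7/9993.
Target odds = 0.9/0.1 = 9.
Need L⁵ ≥ 9 ÷ (7/9993) = 89937/7.
6⁵ = 7776 < 89937/7 ≤ 16807 = 7⁵, so L = 7.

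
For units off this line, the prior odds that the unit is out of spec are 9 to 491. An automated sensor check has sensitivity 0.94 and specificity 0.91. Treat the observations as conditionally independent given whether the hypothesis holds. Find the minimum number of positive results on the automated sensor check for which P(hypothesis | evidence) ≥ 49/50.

Prior odds = 9/491.
False-positive rate = 1 − 0.91 = 0.09; likelihood ratio of a positive = 0.94/0.09 = 94/9.
Target odds: 0.98 ÷ 0.02 = 49.
Require (94/9)ⁿ ≥ 49 ÷ (9/491) = 24059/9.
(94/9)³ = 830584/729 falls short of 24059/9 but (94/9)⁴ = 78074896/6561 reaches it, so n = 4.

4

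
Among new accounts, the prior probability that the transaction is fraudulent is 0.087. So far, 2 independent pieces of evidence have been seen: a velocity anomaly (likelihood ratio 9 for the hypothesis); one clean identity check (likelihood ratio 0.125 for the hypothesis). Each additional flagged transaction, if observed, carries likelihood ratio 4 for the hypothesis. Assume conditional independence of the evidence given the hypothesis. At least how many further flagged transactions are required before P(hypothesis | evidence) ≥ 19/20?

4

Prior odds = 0.087/0.913 = 87/913.
Combined Bayes factor of the evidence already in hand = 9 × 0.125 = 1.125.
Odds after that evidence = (87/913) × 1.125 = 783/7304.
Target odds = 0.95/0.05 = 19.
Need 4ⁿ ≥ 19 ÷ (783/7304) = 138776/783.
4³ = 64 falls short of 138776/783 but 4⁴ = 256 reaches it, so n = 4.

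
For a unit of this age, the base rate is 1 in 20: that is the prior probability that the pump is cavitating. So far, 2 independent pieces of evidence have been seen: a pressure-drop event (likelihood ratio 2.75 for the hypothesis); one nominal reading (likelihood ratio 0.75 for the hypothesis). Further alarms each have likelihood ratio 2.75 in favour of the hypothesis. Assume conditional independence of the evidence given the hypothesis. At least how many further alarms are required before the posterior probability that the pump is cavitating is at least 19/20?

Prior odds = 0.05/0.95 = 1/19.
Combined Bayes factor of the evidence already in hand = 2.75 × 0.75 = 2.0625.
Odds after that evidence = (1/19) × 2.0625 = 33/304.
Target odds = 0.95/0.05 = 19.
Need 2.75ⁿ ≥ 19 ÷ (33/304) = 5776/33.
2.75⁵ = 161051/1024 falls short of 5776/33 but 2.75⁶ = 1771561/4096 reaches it, so n = 6.

6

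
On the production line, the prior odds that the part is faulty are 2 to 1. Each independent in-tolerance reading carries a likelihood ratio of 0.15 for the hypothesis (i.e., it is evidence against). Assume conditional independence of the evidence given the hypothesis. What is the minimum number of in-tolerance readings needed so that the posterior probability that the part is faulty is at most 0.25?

Prior odds = 2.
Likelihood ratio per in-tolerance reading = 0.15.
Target odds: 0.25 ÷ 0.75 = 1/3.
Require 0.15ⁿ ≤ 1/3 ÷ 2 = 1/6.
0.15¹ = 0.15, which is already at or below the required 1/6; so n = 1.

1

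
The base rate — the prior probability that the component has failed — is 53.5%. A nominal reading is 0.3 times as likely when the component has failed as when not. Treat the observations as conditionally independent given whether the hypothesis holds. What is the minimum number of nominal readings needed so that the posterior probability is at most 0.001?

Prior odds = 0.535/0.465 = 107/93.
Likelihood ratio per nominal reading = 0.3.
Target posterior odds = 0.001/0.999 = 1/999.
Need (107/93) × 0.3ⁿ ≤ 1/999, i.e. 0.3ⁿ ≤ 31/35631.
0.3⁵ = 243/100000 is still above 31/35631 but 0.3⁶ = 729/1000000 is at or below it, so n = 6.

6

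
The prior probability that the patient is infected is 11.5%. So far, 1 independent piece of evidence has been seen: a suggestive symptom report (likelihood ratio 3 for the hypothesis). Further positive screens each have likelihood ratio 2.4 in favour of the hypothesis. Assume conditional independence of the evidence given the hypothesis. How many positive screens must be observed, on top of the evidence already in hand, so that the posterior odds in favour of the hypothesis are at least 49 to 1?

Prior odds = 0.115/0.885 = 23/177.
Bayes factor of the evidence already in hand = 3.
Odds after that evidence = (23/177) × 3 = 23/59.
Target odds = 49.
Need 2.4ⁿ ≥ 49 ÷ (23/59) = 2891/23.
2.4⁵ = 79.62624 falls short of 2891/23 but 2.4⁶ = 2985984/15625 reaches it, so n = 6.

6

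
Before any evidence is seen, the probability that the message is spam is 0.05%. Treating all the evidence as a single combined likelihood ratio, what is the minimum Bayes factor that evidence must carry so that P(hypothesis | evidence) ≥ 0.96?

47976

Prior odds = 0.0005/0.9995 = 1/1999.
Target odds = 0.96/0.04 = 24.
Required Bayes factor = 24 ÷ (1/1999) = 47976.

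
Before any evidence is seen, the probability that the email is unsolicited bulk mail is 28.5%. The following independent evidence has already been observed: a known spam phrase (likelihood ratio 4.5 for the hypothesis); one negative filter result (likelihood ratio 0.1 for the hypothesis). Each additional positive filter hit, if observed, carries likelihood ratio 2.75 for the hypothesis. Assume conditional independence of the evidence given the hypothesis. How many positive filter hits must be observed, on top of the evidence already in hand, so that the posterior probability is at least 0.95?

5

Prior odds = 0.285/0.715 = 57/143.
Combined Bayes factor of the evidence already in hand = 4.5 × 0.1 = 0.45.
Odds after that evidence = (57/143) × 0.45 = 513/2860.
Target odds = 0.95/0.05 = 19.
Need 2.75ⁿ ≥ 19 ÷ (513/2860) = 2860/27.
2.75⁴ = 57.19140625 falls short of 2860/27 but 2.75⁵ = 161051/1024 reaches it, so n = 5.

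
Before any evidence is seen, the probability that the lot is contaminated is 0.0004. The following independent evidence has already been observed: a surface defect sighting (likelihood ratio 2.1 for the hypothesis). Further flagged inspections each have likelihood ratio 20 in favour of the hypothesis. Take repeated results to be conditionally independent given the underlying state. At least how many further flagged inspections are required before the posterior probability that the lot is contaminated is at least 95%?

4

Prior odds = 0.0004/0.9996 = 1/2499.
Bayes factor of the evidence already in hand = 2.1.
Odds after that evidence = (1/2499) × 2.1 = 1/1190.
Target odds = 0.95/0.05 = 19.
Need 20ⁿ ≥ 19 ÷ (1/1190) = 22610.
20³ = 8000 falls short of 22610 but 20⁴ = 160000 reaches it, so n = 4.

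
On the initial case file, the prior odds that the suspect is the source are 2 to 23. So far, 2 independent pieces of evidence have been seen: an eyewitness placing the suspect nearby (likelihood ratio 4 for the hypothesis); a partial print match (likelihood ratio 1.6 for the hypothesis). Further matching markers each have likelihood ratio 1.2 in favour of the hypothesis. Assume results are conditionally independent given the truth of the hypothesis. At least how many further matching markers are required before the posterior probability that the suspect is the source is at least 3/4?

10

Prior odds = 2/23.
Combined Bayes factor of the evidence already in hand = 4 × 1.6 = 6.4.
Odds after that evidence = (2/23) × 6.4 = 64/115.
Target odds = 0.75/0.25 = 3.
Need 1.2ⁿ ≥ 3 ÷ (64/115) = 5.390625.
1.2⁹ = 10077696/1953125 falls short of 5.390625 but 1.2¹⁰ = 60466176/9765625 reaches it, so n = 10.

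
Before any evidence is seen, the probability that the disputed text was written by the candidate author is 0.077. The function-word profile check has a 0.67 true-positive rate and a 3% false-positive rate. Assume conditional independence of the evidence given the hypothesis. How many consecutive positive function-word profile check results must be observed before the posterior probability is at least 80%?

Prior odds: 0.077 ÷ 0.923 = 77/923.
Likelihood ratio of a positive result = 0.67/0.03 = 67/3.
Target posterior odds = 0.8/0.2 = 4.
Need (77/923) × (67/3)ⁿ ≥ 4, i.e. (67/3)ⁿ ≥ 3692/77.
(67/3)¹ = 67/3 falls short of 3692/77 but (67/3)² = 4489/9 reaches it, so n = 2.

2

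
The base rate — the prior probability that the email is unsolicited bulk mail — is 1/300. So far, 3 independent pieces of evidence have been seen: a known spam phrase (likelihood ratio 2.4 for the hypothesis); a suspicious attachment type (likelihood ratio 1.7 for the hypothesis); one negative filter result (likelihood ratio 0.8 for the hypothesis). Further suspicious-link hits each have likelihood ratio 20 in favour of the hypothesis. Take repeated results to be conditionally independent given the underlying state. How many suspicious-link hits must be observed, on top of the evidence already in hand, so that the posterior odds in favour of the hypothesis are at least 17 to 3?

Prior odds = (1/300)/(299/300) = 1/299.
Combined Bayes factor of the evidence already in hand = 2.4 × 1.7 × 0.8 = 3.264.
Odds after that evidence = (1/299) × 3.264 = 408/37375.
Target odds = 17/3.
Need 20ⁿ ≥ 17/3 ÷ (408/37375) = 37375/72.
20² = 400 falls short of 37375/72 but 20³ = 8000 reaches it, so n = 3.

3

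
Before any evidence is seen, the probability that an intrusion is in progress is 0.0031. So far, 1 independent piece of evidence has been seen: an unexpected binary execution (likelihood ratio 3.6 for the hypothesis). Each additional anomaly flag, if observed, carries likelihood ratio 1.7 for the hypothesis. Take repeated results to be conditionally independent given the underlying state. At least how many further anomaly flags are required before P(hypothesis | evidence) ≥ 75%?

11

Prior odds = 0.0031/0.9969 = 31/9969.
Bayes factor of the evidence already in hand = 3.6.
Odds after that evidence = (31/9969) × 3.6 = 186/16615.
Target odds = 0.75/0.25 = 3.
Need 1.7ⁿ ≥ 3 ÷ (186/16615) = 16615/62.
1.7¹⁰ ≈201.599 falls short of 16615/62 but 1.7¹¹ ≈342.719 reaches it, so n = 11.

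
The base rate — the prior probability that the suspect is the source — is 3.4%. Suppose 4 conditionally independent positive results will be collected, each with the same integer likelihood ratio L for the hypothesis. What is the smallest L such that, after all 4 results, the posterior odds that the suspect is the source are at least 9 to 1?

4

Prior odds = 0.034/0.966 = 17/483.
Target odds = 9.
Need L⁴ ≥ 9 ÷ (17/483) = 4347/17.
3⁴ = 81 < 4347/17 ≤ 256 = 4⁴, so L = 4.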